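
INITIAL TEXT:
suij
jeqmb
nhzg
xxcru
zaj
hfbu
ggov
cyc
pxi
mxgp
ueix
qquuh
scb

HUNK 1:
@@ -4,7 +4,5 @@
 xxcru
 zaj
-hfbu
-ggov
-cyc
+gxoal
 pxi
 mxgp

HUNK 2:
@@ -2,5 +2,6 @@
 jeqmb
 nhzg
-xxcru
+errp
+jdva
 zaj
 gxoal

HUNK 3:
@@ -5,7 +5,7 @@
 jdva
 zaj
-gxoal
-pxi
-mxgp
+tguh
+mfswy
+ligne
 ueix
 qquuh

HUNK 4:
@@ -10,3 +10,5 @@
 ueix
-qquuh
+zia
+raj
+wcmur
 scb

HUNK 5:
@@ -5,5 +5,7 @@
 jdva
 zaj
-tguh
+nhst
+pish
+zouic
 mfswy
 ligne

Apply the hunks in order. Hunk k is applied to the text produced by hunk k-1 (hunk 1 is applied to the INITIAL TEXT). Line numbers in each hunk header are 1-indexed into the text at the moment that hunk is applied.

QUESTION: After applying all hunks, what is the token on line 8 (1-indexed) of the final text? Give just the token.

Hunk 1: at line 4 remove [hfbu,ggov,cyc] add [gxoal] -> 11 lines: suij jeqmb nhzg xxcru zaj gxoal pxi mxgp ueix qquuh scb
Hunk 2: at line 2 remove [xxcru] add [errp,jdva] -> 12 lines: suij jeqmb nhzg errp jdva zaj gxoal pxi mxgp ueix qquuh scb
Hunk 3: at line 5 remove [gxoal,pxi,mxgp] add [tguh,mfswy,ligne] -> 12 lines: suij jeqmb nhzg errp jdva zaj tguh mfswy ligne ueix qquuh scb
Hunk 4: at line 10 remove [qquuh] add [zia,raj,wcmur] -> 14 lines: suij jeqmb nhzg errp jdva zaj tguh mfswy ligne ueix zia raj wcmur scb
Hunk 5: at line 5 remove [tguh] add [nhst,pish,zouic] -> 16 lines: suij jeqmb nhzg errp jdva zaj nhst pish zouic mfswy ligne ueix zia raj wcmur scb
Final line 8: pish

Answer: pish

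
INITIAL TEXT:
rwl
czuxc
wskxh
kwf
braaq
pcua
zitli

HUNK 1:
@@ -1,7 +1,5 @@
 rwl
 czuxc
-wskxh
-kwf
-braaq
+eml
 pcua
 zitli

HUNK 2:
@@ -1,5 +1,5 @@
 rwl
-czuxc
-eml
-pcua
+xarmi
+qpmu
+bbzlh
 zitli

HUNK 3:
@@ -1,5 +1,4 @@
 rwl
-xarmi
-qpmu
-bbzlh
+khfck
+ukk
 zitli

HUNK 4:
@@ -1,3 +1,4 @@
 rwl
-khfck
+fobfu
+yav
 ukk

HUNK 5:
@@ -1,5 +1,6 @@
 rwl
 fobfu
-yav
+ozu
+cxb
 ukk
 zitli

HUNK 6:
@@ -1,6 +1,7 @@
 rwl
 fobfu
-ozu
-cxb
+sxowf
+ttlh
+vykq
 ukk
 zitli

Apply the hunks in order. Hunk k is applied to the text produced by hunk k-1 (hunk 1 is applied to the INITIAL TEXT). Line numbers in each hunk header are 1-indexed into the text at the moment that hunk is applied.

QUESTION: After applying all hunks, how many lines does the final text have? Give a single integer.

Answer: 7

Derivation:
Hunk 1: at line 1 remove [wskxh,kwf,braaq] add [eml] -> 5 lines: rwl czuxc eml pcua zitli
Hunk 2: at line 1 remove [czuxc,eml,pcua] add [xarmi,qpmu,bbzlh] -> 5 lines: rwl xarmi qpmu bbzlh zitli
Hunk 3: at line 1 remove [xarmi,qpmu,bbzlh] add [khfck,ukk] -> 4 lines: rwl khfck ukk zitli
Hunk 4: at line 1 remove [khfck] add [fobfu,yav] -> 5 lines: rwl fobfu yav ukk zitli
Hunk 5: at line 1 remove [yav] add [ozu,cxb] -> 6 lines: rwl fobfu ozu cxb ukk zitli
Hunk 6: at line 1 remove [ozu,cxb] add [sxowf,ttlh,vykq] -> 7 lines: rwl fobfu sxowf ttlh vykq ukk zitli
Final line count: 7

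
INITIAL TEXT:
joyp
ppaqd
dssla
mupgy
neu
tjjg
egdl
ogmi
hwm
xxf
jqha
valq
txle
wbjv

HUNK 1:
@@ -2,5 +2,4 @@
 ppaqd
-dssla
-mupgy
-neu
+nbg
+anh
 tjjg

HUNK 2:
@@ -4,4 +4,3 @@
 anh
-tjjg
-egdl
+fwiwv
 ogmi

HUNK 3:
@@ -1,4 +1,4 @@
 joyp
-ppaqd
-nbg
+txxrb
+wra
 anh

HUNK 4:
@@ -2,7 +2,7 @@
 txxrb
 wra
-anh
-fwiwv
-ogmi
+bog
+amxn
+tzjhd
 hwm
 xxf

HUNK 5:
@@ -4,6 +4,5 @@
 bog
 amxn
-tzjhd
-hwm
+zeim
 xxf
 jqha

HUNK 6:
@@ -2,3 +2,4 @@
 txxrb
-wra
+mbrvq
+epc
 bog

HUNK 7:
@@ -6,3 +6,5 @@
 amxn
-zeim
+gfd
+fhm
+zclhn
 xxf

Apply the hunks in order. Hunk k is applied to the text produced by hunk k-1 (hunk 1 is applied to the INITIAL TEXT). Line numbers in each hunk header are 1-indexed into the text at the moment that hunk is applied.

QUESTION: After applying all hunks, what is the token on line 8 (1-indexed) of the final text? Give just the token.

Hunk 1: at line 2 remove [dssla,mupgy,neu] add [nbg,anh] -> 13 lines: joyp ppaqd nbg anh tjjg egdl ogmi hwm xxf jqha valq txle wbjv
Hunk 2: at line 4 remove [tjjg,egdl] add [fwiwv] -> 12 lines: joyp ppaqd nbg anh fwiwv ogmi hwm xxf jqha valq txle wbjv
Hunk 3: at line 1 remove [ppaqd,nbg] add [txxrb,wra] -> 12 lines: joyp txxrb wra anh fwiwv ogmi hwm xxf jqha valq txle wbjv
Hunk 4: at line 2 remove [anh,fwiwv,ogmi] add [bog,amxn,tzjhd] -> 12 lines: joyp txxrb wra bog amxn tzjhd hwm xxf jqha valq txle wbjv
Hunk 5: at line 4 remove [tzjhd,hwm] add [zeim] -> 11 lines: joyp txxrb wra bog amxn zeim xxf jqha valq txle wbjv
Hunk 6: at line 2 remove [wra] add [mbrvq,epc] -> 12 lines: joyp txxrb mbrvq epc bog amxn zeim xxf jqha valq txle wbjv
Hunk 7: at line 6 remove [zeim] add [gfd,fhm,zclhn] -> 14 lines: joyp txxrb mbrvq epc bog amxn gfd fhm zclhn xxf jqha valq txle wbjv
Final line 8: fhm

Answer: fhm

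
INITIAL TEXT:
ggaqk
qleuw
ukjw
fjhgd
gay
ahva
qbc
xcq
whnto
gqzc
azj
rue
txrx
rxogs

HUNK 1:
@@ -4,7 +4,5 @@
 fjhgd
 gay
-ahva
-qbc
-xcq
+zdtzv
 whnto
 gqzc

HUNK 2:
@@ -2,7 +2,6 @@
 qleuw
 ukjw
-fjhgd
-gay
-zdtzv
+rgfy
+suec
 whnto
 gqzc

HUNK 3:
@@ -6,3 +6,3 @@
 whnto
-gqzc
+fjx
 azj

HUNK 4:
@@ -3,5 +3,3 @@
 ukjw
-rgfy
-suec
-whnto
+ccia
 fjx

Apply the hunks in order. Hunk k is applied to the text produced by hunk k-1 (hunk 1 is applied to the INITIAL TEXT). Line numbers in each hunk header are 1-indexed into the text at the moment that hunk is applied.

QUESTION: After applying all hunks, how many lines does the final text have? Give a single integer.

Hunk 1: at line 4 remove [ahva,qbc,xcq] add [zdtzv] -> 12 lines: ggaqk qleuw ukjw fjhgd gay zdtzv whnto gqzc azj rue txrx rxogs
Hunk 2: at line 2 remove [fjhgd,gay,zdtzv] add [rgfy,suec] -> 11 lines: ggaqk qleuw ukjw rgfy suec whnto gqzc azj rue txrx rxogs
Hunk 3: at line 6 remove [gqzc] add [fjx] -> 11 lines: ggaqk qleuw ukjw rgfy suec whnto fjx azj rue txrx rxogs
Hunk 4: at line 3 remove [rgfy,suec,whnto] add [ccia] -> 9 lines: ggaqk qleuw ukjw ccia fjx azj rue txrx rxogs
Final line count: 9

Answer: 9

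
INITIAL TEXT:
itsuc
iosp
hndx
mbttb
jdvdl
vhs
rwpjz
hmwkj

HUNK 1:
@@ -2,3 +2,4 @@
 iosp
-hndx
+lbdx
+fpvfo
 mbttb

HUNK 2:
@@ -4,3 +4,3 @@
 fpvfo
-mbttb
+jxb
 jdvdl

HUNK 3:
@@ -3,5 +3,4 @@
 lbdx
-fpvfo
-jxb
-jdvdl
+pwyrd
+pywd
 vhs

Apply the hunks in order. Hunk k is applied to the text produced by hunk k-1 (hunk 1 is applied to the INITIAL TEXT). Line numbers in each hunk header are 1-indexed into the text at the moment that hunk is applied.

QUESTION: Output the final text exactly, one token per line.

Answer: itsuc
iosp
lbdx
pwyrd
pywd
vhs
rwpjz
hmwkj

Derivation:
Hunk 1: at line 2 remove [hndx] add [lbdx,fpvfo] -> 9 lines: itsuc iosp lbdx fpvfo mbttb jdvdl vhs rwpjz hmwkj
Hunk 2: at line 4 remove [mbttb] add [jxb] -> 9 lines: itsuc iosp lbdx fpvfo jxb jdvdl vhs rwpjz hmwkj
Hunk 3: at line 3 remove [fpvfo,jxb,jdvdl] add [pwyrd,pywd] -> 8 lines: itsuc iosp lbdx pwyrd pywd vhs rwpjz hmwkj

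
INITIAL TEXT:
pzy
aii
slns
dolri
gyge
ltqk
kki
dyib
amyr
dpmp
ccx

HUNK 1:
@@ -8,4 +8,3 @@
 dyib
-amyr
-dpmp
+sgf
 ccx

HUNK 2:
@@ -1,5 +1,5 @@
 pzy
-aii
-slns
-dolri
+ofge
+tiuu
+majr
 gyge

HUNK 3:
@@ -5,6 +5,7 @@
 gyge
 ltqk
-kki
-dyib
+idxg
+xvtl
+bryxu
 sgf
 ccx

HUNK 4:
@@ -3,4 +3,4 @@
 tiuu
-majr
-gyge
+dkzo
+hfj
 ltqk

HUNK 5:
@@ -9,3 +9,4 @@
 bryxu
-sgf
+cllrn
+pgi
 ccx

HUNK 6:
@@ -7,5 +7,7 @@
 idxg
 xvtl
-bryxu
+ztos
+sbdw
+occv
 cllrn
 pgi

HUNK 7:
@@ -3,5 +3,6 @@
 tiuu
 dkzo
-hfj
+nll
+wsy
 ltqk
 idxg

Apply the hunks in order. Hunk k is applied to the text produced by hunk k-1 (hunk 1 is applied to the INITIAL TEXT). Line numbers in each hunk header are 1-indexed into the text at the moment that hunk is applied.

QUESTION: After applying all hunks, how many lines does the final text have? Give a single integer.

Hunk 1: at line 8 remove [amyr,dpmp] add [sgf] -> 10 lines: pzy aii slns dolri gyge ltqk kki dyib sgf ccx
Hunk 2: at line 1 remove [aii,slns,dolri] add [ofge,tiuu,majr] -> 10 lines: pzy ofge tiuu majr gyge ltqk kki dyib sgf ccx
Hunk 3: at line 5 remove [kki,dyib] add [idxg,xvtl,bryxu] -> 11 lines: pzy ofge tiuu majr gyge ltqk idxg xvtl bryxu sgf ccx
Hunk 4: at line 3 remove [majr,gyge] add [dkzo,hfj] -> 11 lines: pzy ofge tiuu dkzo hfj ltqk idxg xvtl bryxu sgf ccx
Hunk 5: at line 9 remove [sgf] add [cllrn,pgi] -> 12 lines: pzy ofge tiuu dkzo hfj ltqk idxg xvtl bryxu cllrn pgi ccx
Hunk 6: at line 7 remove [bryxu] add [ztos,sbdw,occv] -> 14 lines: pzy ofge tiuu dkzo hfj ltqk idxg xvtl ztos sbdw occv cllrn pgi ccx
Hunk 7: at line 3 remove [hfj] add [nll,wsy] -> 15 lines: pzy ofge tiuu dkzo nll wsy ltqk idxg xvtl ztos sbdw occv cllrn pgi ccx
Final line count: 15

Answer: 15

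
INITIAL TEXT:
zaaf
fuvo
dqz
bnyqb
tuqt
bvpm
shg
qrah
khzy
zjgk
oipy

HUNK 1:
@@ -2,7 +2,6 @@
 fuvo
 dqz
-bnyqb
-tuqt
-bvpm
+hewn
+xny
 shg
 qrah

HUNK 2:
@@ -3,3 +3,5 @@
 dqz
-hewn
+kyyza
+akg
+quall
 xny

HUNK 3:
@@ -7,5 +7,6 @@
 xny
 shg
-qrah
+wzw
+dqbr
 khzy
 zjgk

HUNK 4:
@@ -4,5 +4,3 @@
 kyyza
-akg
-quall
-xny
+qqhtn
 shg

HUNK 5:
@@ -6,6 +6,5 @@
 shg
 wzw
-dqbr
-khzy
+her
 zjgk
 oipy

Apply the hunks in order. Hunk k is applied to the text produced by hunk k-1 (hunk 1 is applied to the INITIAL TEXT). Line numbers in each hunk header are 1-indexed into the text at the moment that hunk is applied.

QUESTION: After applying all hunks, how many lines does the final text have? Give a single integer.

Hunk 1: at line 2 remove [bnyqb,tuqt,bvpm] add [hewn,xny] -> 10 lines: zaaf fuvo dqz hewn xny shg qrah khzy zjgk oipy
Hunk 2: at line 3 remove [hewn] add [kyyza,akg,quall] -> 12 lines: zaaf fuvo dqz kyyza akg quall xny shg qrah khzy zjgk oipy
Hunk 3: at line 7 remove [qrah] add [wzw,dqbr] -> 13 lines: zaaf fuvo dqz kyyza akg quall xny shg wzw dqbr khzy zjgk oipy
Hunk 4: at line 4 remove [akg,quall,xny] add [qqhtn] -> 11 lines: zaaf fuvo dqz kyyza qqhtn shg wzw dqbr khzy zjgk oipy
Hunk 5: at line 6 remove [dqbr,khzy] add [her] -> 10 lines: zaaf fuvo dqz kyyza qqhtn shg wzw her zjgk oipy
Final line count: 10

Answer: 10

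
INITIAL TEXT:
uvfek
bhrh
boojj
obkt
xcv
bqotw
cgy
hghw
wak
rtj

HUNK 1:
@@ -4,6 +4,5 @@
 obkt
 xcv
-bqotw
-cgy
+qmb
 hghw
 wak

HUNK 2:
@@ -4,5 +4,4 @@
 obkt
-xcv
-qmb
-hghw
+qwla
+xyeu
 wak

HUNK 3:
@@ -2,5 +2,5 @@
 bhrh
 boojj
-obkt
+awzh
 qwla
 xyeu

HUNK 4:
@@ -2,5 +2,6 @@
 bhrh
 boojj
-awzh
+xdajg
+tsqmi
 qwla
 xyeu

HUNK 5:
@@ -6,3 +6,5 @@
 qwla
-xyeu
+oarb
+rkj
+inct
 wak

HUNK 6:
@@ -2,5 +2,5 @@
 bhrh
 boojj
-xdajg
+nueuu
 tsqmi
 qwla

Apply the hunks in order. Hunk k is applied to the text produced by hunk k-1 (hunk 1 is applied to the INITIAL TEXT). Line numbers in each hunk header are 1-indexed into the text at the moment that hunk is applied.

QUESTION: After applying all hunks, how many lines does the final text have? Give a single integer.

Answer: 11

Derivation:
Hunk 1: at line 4 remove [bqotw,cgy] add [qmb] -> 9 lines: uvfek bhrh boojj obkt xcv qmb hghw wak rtj
Hunk 2: at line 4 remove [xcv,qmb,hghw] add [qwla,xyeu] -> 8 lines: uvfek bhrh boojj obkt qwla xyeu wak rtj
Hunk 3: at line 2 remove [obkt] add [awzh] -> 8 lines: uvfek bhrh boojj awzh qwla xyeu wak rtj
Hunk 4: at line 2 remove [awzh] add [xdajg,tsqmi] -> 9 lines: uvfek bhrh boojj xdajg tsqmi qwla xyeu wak rtj
Hunk 5: at line 6 remove [xyeu] add [oarb,rkj,inct] -> 11 lines: uvfek bhrh boojj xdajg tsqmi qwla oarb rkj inct wak rtj
Hunk 6: at line 2 remove [xdajg] add [nueuu] -> 11 lines: uvfek bhrh boojj nueuu tsqmi qwla oarb rkj inct wak rtj
Final line count: 11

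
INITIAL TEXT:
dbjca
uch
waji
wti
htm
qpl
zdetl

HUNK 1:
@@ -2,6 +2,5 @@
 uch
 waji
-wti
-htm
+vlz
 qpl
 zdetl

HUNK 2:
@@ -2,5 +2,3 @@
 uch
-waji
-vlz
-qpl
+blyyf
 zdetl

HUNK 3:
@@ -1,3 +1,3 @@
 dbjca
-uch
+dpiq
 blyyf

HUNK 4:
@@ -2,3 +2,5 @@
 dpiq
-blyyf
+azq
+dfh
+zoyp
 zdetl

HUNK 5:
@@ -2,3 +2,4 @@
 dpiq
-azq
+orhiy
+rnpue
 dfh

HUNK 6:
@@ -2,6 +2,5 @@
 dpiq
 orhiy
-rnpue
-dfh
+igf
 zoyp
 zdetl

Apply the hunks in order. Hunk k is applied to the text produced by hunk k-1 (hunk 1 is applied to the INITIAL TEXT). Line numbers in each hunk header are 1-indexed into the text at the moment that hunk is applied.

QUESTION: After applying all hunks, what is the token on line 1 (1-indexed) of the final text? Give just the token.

Answer: dbjca

Derivation:
Hunk 1: at line 2 remove [wti,htm] add [vlz] -> 6 lines: dbjca uch waji vlz qpl zdetl
Hunk 2: at line 2 remove [waji,vlz,qpl] add [blyyf] -> 4 lines: dbjca uch blyyf zdetl
Hunk 3: at line 1 remove [uch] add [dpiq] -> 4 lines: dbjca dpiq blyyf zdetl
Hunk 4: at line 2 remove [blyyf] add [azq,dfh,zoyp] -> 6 lines: dbjca dpiq azq dfh zoyp zdetl
Hunk 5: at line 2 remove [azq] add [orhiy,rnpue] -> 7 lines: dbjca dpiq orhiy rnpue dfh zoyp zdetl
Hunk 6: at line 2 remove [rnpue,dfh] add [igf] -> 6 lines: dbjca dpiq orhiy igf zoyp zdetl
Final line 1: dbjca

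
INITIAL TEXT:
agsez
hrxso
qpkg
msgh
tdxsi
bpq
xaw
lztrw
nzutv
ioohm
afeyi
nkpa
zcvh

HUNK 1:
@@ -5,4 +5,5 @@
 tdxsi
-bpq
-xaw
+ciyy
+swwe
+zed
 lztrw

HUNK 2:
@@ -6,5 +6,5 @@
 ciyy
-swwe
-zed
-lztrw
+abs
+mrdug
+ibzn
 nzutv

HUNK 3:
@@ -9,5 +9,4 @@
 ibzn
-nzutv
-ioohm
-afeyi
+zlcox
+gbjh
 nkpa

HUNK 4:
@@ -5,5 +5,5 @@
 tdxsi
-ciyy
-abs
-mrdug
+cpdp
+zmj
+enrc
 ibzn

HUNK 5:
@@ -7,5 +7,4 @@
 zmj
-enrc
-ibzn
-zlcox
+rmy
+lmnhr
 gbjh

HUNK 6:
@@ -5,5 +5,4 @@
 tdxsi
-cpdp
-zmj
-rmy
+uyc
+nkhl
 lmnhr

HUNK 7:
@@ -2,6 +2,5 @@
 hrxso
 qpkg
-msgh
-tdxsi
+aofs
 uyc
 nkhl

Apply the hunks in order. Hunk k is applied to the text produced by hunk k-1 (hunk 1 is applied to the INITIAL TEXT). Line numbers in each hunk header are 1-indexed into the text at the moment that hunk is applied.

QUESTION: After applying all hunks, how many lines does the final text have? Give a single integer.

Answer: 10

Derivation:
Hunk 1: at line 5 remove [bpq,xaw] add [ciyy,swwe,zed] -> 14 lines: agsez hrxso qpkg msgh tdxsi ciyy swwe zed lztrw nzutv ioohm afeyi nkpa zcvh
Hunk 2: at line 6 remove [swwe,zed,lztrw] add [abs,mrdug,ibzn] -> 14 lines: agsez hrxso qpkg msgh tdxsi ciyy abs mrdug ibzn nzutv ioohm afeyi nkpa zcvh
Hunk 3: at line 9 remove [nzutv,ioohm,afeyi] add [zlcox,gbjh] -> 13 lines: agsez hrxso qpkg msgh tdxsi ciyy abs mrdug ibzn zlcox gbjh nkpa zcvh
Hunk 4: at line 5 remove [ciyy,abs,mrdug] add [cpdp,zmj,enrc] -> 13 lines: agsez hrxso qpkg msgh tdxsi cpdp zmj enrc ibzn zlcox gbjh nkpa zcvh
Hunk 5: at line 7 remove [enrc,ibzn,zlcox] add [rmy,lmnhr] -> 12 lines: agsez hrxso qpkg msgh tdxsi cpdp zmj rmy lmnhr gbjh nkpa zcvh
Hunk 6: at line 5 remove [cpdp,zmj,rmy] add [uyc,nkhl] -> 11 lines: agsez hrxso qpkg msgh tdxsi uyc nkhl lmnhr gbjh nkpa zcvh
Hunk 7: at line 2 remove [msgh,tdxsi] add [aofs] -> 10 lines: agsez hrxso qpkg aofs uyc nkhl lmnhr gbjh nkpa zcvh
Final line count: 10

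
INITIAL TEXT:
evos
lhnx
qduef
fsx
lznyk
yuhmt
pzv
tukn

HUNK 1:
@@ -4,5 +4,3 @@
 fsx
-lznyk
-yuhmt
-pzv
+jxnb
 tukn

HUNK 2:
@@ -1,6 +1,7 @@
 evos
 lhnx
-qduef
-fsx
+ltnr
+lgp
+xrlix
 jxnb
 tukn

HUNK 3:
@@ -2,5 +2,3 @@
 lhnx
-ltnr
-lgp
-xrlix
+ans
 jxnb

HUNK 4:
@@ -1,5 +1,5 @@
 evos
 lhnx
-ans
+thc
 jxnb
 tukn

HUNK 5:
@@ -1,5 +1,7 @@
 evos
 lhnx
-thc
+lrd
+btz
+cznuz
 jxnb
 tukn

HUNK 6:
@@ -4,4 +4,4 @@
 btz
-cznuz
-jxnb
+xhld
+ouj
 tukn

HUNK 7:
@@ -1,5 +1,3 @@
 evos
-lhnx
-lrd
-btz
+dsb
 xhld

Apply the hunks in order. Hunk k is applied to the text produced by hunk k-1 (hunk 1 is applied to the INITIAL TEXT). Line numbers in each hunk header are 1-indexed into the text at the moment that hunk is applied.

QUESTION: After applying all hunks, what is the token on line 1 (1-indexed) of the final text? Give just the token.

Hunk 1: at line 4 remove [lznyk,yuhmt,pzv] add [jxnb] -> 6 lines: evos lhnx qduef fsx jxnb tukn
Hunk 2: at line 1 remove [qduef,fsx] add [ltnr,lgp,xrlix] -> 7 lines: evos lhnx ltnr lgp xrlix jxnb tukn
Hunk 3: at line 2 remove [ltnr,lgp,xrlix] add [ans] -> 5 lines: evos lhnx ans jxnb tukn
Hunk 4: at line 1 remove [ans] add [thc] -> 5 lines: evos lhnx thc jxnb tukn
Hunk 5: at line 1 remove [thc] add [lrd,btz,cznuz] -> 7 lines: evos lhnx lrd btz cznuz jxnb tukn
Hunk 6: at line 4 remove [cznuz,jxnb] add [xhld,ouj] -> 7 lines: evos lhnx lrd btz xhld ouj tukn
Hunk 7: at line 1 remove [lhnx,lrd,btz] add [dsb] -> 5 lines: evos dsb xhld ouj tukn
Final line 1: evos

Answer: evos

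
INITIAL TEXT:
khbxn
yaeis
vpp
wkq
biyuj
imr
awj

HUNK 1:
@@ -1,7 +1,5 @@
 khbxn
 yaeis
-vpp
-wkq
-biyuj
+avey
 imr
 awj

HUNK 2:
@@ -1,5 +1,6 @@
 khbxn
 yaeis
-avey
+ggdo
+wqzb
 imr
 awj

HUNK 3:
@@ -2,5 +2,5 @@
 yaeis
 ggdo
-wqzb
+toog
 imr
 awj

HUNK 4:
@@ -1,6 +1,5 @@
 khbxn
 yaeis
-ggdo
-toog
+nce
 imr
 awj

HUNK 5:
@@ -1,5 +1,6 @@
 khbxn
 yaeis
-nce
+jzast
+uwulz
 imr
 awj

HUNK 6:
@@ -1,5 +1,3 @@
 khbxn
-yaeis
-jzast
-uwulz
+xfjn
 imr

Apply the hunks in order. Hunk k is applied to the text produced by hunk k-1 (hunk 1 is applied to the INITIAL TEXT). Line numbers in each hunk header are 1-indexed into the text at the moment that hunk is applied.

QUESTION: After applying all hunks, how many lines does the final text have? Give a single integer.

Answer: 4

Derivation:
Hunk 1: at line 1 remove [vpp,wkq,biyuj] add [avey] -> 5 lines: khbxn yaeis avey imr awj
Hunk 2: at line 1 remove [avey] add [ggdo,wqzb] -> 6 lines: khbxn yaeis ggdo wqzb imr awj
Hunk 3: at line 2 remove [wqzb] add [toog] -> 6 lines: khbxn yaeis ggdo toog imr awj
Hunk 4: at line 1 remove [ggdo,toog] add [nce] -> 5 lines: khbxn yaeis nce imr awj
Hunk 5: at line 1 remove [nce] add [jzast,uwulz] -> 6 lines: khbxn yaeis jzast uwulz imr awj
Hunk 6: at line 1 remove [yaeis,jzast,uwulz] add [xfjn] -> 4 lines: khbxn xfjn imr awj
Final line count: 4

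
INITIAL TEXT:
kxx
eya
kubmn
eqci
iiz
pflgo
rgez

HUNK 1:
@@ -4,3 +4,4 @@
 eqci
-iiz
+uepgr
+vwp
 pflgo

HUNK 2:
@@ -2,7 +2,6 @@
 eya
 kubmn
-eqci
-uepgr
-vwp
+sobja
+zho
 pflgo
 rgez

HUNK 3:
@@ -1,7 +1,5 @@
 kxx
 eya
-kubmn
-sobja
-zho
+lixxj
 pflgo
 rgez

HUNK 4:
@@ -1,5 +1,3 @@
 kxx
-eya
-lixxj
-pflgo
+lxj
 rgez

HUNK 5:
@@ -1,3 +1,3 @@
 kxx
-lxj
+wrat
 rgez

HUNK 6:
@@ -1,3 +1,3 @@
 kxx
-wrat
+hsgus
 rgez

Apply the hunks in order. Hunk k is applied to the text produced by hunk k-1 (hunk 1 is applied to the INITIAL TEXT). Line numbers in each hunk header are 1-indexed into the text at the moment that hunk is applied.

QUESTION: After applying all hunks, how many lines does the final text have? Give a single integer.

Answer: 3

Derivation:
Hunk 1: at line 4 remove [iiz] add [uepgr,vwp] -> 8 lines: kxx eya kubmn eqci uepgr vwp pflgo rgez
Hunk 2: at line 2 remove [eqci,uepgr,vwp] add [sobja,zho] -> 7 lines: kxx eya kubmn sobja zho pflgo rgez
Hunk 3: at line 1 remove [kubmn,sobja,zho] add [lixxj] -> 5 lines: kxx eya lixxj pflgo rgez
Hunk 4: at line 1 remove [eya,lixxj,pflgo] add [lxj] -> 3 lines: kxx lxj rgez
Hunk 5: at line 1 remove [lxj] add [wrat] -> 3 lines: kxx wrat rgez
Hunk 6: at line 1 remove [wrat] add [hsgus] -> 3 lines: kxx hsgus rgez
Final line count: 3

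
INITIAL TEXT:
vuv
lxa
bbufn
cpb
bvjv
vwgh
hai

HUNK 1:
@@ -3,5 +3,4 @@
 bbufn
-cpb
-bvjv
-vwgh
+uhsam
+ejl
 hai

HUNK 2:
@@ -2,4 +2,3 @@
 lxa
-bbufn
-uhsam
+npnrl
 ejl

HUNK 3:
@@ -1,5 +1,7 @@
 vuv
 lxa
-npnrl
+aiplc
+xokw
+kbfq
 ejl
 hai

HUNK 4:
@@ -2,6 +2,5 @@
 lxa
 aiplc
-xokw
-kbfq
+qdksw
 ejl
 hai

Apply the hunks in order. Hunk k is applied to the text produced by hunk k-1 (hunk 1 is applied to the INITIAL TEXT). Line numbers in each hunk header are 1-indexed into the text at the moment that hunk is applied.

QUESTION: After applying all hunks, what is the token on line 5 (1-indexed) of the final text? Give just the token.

Answer: ejl

Derivation:
Hunk 1: at line 3 remove [cpb,bvjv,vwgh] add [uhsam,ejl] -> 6 lines: vuv lxa bbufn uhsam ejl hai
Hunk 2: at line 2 remove [bbufn,uhsam] add [npnrl] -> 5 lines: vuv lxa npnrl ejl hai
Hunk 3: at line 1 remove [npnrl] add [aiplc,xokw,kbfq] -> 7 lines: vuv lxa aiplc xokw kbfq ejl hai
Hunk 4: at line 2 remove [xokw,kbfq] add [qdksw] -> 6 lines: vuv lxa aiplc qdksw ejl hai
Final line 5: ejl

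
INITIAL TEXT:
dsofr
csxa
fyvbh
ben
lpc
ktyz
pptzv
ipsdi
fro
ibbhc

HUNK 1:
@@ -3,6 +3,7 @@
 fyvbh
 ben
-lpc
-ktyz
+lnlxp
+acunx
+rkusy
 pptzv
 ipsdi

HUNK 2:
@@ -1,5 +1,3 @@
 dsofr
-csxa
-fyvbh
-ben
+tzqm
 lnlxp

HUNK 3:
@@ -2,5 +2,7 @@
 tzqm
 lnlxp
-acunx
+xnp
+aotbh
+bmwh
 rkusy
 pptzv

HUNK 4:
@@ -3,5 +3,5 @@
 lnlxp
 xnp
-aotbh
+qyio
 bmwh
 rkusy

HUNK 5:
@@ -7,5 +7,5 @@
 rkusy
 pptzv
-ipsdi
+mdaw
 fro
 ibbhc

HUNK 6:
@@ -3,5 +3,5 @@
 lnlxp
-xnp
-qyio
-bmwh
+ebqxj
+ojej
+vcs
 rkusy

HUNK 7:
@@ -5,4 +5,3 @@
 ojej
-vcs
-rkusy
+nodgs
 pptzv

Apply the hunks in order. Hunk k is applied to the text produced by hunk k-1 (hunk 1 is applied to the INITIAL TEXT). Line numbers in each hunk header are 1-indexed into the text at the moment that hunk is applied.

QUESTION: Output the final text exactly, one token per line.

Answer: dsofr
tzqm
lnlxp
ebqxj
ojej
nodgs
pptzv
mdaw
fro
ibbhc

Derivation:
Hunk 1: at line 3 remove [lpc,ktyz] add [lnlxp,acunx,rkusy] -> 11 lines: dsofr csxa fyvbh ben lnlxp acunx rkusy pptzv ipsdi fro ibbhc
Hunk 2: at line 1 remove [csxa,fyvbh,ben] add [tzqm] -> 9 lines: dsofr tzqm lnlxp acunx rkusy pptzv ipsdi fro ibbhc
Hunk 3: at line 2 remove [acunx] add [xnp,aotbh,bmwh] -> 11 lines: dsofr tzqm lnlxp xnp aotbh bmwh rkusy pptzv ipsdi fro ibbhc
Hunk 4: at line 3 remove [aotbh] add [qyio] -> 11 lines: dsofr tzqm lnlxp xnp qyio bmwh rkusy pptzv ipsdi fro ibbhc
Hunk 5: at line 7 remove [ipsdi] add [mdaw] -> 11 lines: dsofr tzqm lnlxp xnp qyio bmwh rkusy pptzv mdaw fro ibbhc
Hunk 6: at line 3 remove [xnp,qyio,bmwh] add [ebqxj,ojej,vcs] -> 11 lines: dsofr tzqm lnlxp ebqxj ojej vcs rkusy pptzv mdaw fro ibbhc
Hunk 7: at line 5 remove [vcs,rkusy] add [nodgs] -> 10 lines: dsofr tzqm lnlxp ebqxj ojej nodgs pptzv mdaw fro ibbhc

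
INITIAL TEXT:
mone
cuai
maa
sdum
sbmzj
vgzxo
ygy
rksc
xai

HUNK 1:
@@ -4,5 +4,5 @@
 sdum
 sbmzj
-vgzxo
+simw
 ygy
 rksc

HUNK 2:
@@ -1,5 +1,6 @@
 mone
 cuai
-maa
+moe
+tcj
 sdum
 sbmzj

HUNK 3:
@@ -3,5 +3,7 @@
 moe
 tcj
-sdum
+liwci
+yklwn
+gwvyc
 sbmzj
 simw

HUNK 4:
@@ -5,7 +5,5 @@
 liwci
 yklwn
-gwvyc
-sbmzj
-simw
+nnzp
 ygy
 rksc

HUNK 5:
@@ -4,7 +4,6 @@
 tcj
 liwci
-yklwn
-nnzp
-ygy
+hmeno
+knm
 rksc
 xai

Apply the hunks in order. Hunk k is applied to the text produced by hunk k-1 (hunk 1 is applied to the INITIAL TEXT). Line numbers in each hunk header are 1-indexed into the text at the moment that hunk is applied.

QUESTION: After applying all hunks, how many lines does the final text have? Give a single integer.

Answer: 9

Derivation:
Hunk 1: at line 4 remove [vgzxo] add [simw] -> 9 lines: mone cuai maa sdum sbmzj simw ygy rksc xai
Hunk 2: at line 1 remove [maa] add [moe,tcj] -> 10 lines: mone cuai moe tcj sdum sbmzj simw ygy rksc xai
Hunk 3: at line 3 remove [sdum] add [liwci,yklwn,gwvyc] -> 12 lines: mone cuai moe tcj liwci yklwn gwvyc sbmzj simw ygy rksc xai
Hunk 4: at line 5 remove [gwvyc,sbmzj,simw] add [nnzp] -> 10 lines: mone cuai moe tcj liwci yklwn nnzp ygy rksc xai
Hunk 5: at line 4 remove [yklwn,nnzp,ygy] add [hmeno,knm] -> 9 lines: mone cuai moe tcj liwci hmeno knm rksc xai
Final line count: 9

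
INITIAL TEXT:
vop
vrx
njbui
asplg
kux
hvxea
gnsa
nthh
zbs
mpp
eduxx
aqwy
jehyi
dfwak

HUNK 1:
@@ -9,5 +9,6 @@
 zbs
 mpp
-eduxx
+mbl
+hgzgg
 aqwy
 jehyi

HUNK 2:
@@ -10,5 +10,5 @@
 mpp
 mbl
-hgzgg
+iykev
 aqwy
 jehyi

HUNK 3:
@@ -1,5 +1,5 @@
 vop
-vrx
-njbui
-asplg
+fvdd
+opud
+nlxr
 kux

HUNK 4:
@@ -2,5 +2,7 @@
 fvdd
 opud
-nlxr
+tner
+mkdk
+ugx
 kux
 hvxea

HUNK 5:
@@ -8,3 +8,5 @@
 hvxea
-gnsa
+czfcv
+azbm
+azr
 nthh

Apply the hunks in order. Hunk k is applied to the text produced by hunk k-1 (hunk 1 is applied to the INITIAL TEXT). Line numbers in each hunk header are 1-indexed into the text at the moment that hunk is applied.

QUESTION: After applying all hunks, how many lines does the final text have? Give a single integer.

Hunk 1: at line 9 remove [eduxx] add [mbl,hgzgg] -> 15 lines: vop vrx njbui asplg kux hvxea gnsa nthh zbs mpp mbl hgzgg aqwy jehyi dfwak
Hunk 2: at line 10 remove [hgzgg] add [iykev] -> 15 lines: vop vrx njbui asplg kux hvxea gnsa nthh zbs mpp mbl iykev aqwy jehyi dfwak
Hunk 3: at line 1 remove [vrx,njbui,asplg] add [fvdd,opud,nlxr] -> 15 lines: vop fvdd opud nlxr kux hvxea gnsa nthh zbs mpp mbl iykev aqwy jehyi dfwak
Hunk 4: at line 2 remove [nlxr] add [tner,mkdk,ugx] -> 17 lines: vop fvdd opud tner mkdk ugx kux hvxea gnsa nthh zbs mpp mbl iykev aqwy jehyi dfwak
Hunk 5: at line 8 remove [gnsa] add [czfcv,azbm,azr] -> 19 lines: vop fvdd opud tner mkdk ugx kux hvxea czfcv azbm azr nthh zbs mpp mbl iykev aqwy jehyi dfwak
Final line count: 19

Answer: 19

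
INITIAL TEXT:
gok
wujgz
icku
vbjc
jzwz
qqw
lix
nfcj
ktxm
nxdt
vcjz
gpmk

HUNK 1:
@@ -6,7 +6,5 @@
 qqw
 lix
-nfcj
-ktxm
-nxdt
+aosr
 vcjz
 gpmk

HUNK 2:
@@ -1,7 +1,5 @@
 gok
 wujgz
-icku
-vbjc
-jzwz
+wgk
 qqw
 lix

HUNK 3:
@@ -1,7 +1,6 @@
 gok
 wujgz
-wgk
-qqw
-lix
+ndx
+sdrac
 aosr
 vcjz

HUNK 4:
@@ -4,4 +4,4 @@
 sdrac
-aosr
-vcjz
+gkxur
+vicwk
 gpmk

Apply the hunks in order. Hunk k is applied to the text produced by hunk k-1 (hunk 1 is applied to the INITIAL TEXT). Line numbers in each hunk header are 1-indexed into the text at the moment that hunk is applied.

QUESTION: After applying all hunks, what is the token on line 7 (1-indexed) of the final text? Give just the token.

Hunk 1: at line 6 remove [nfcj,ktxm,nxdt] add [aosr] -> 10 lines: gok wujgz icku vbjc jzwz qqw lix aosr vcjz gpmk
Hunk 2: at line 1 remove [icku,vbjc,jzwz] add [wgk] -> 8 lines: gok wujgz wgk qqw lix aosr vcjz gpmk
Hunk 3: at line 1 remove [wgk,qqw,lix] add [ndx,sdrac] -> 7 lines: gok wujgz ndx sdrac aosr vcjz gpmk
Hunk 4: at line 4 remove [aosr,vcjz] add [gkxur,vicwk] -> 7 lines: gok wujgz ndx sdrac gkxur vicwk gpmk
Final line 7: gpmk

Answer: gpmk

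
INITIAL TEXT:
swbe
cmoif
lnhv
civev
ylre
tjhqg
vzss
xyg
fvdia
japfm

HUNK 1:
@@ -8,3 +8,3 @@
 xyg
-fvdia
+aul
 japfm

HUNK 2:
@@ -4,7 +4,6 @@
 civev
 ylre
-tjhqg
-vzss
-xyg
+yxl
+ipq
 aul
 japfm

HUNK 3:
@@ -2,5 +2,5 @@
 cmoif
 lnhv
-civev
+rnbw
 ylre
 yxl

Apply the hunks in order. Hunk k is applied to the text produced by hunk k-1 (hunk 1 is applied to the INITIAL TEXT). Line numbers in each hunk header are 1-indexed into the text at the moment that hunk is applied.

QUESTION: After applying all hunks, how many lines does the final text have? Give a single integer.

Hunk 1: at line 8 remove [fvdia] add [aul] -> 10 lines: swbe cmoif lnhv civev ylre tjhqg vzss xyg aul japfm
Hunk 2: at line 4 remove [tjhqg,vzss,xyg] add [yxl,ipq] -> 9 lines: swbe cmoif lnhv civev ylre yxl ipq aul japfm
Hunk 3: at line 2 remove [civev] add [rnbw] -> 9 lines: swbe cmoif lnhv rnbw ylre yxl ipq aul japfm
Final line count: 9

Answer: 9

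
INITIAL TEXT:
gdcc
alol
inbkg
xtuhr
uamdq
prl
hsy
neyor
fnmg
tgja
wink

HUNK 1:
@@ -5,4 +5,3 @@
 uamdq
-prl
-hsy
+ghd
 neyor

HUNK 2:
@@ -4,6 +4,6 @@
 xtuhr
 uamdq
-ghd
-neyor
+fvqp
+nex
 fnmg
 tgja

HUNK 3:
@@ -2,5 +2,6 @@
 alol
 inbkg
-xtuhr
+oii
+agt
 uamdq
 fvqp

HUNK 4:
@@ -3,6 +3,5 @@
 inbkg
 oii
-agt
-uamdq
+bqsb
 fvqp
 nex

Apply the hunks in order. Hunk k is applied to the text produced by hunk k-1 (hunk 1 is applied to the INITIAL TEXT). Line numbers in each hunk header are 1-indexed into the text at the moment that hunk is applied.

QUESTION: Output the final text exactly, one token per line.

Answer: gdcc
alol
inbkg
oii
bqsb
fvqp
nex
fnmg
tgja
wink

Derivation:
Hunk 1: at line 5 remove [prl,hsy] add [ghd] -> 10 lines: gdcc alol inbkg xtuhr uamdq ghd neyor fnmg tgja wink
Hunk 2: at line 4 remove [ghd,neyor] add [fvqp,nex] -> 10 lines: gdcc alol inbkg xtuhr uamdq fvqp nex fnmg tgja wink
Hunk 3: at line 2 remove [xtuhr] add [oii,agt] -> 11 lines: gdcc alol inbkg oii agt uamdq fvqp nex fnmg tgja wink
Hunk 4: at line 3 remove [agt,uamdq] add [bqsb] -> 10 lines: gdcc alol inbkg oii bqsb fvqp nex fnmg tgja wink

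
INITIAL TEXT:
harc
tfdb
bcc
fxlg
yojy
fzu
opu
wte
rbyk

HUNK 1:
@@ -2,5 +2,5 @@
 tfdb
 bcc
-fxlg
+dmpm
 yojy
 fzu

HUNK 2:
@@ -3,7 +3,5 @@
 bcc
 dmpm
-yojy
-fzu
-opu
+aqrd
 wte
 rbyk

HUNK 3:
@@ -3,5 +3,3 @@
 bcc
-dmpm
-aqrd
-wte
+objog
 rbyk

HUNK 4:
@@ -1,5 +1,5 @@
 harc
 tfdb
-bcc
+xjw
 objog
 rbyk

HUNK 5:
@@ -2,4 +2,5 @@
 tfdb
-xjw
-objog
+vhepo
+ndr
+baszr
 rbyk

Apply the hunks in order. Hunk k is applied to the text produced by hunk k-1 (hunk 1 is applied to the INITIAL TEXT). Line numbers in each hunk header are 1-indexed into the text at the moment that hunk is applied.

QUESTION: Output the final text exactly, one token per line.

Answer: harc
tfdb
vhepo
ndr
baszr
rbyk

Derivation:
Hunk 1: at line 2 remove [fxlg] add [dmpm] -> 9 lines: harc tfdb bcc dmpm yojy fzu opu wte rbyk
Hunk 2: at line 3 remove [yojy,fzu,opu] add [aqrd] -> 7 lines: harc tfdb bcc dmpm aqrd wte rbyk
Hunk 3: at line 3 remove [dmpm,aqrd,wte] add [objog] -> 5 lines: harc tfdb bcc objog rbyk
Hunk 4: at line 1 remove [bcc] add [xjw] -> 5 lines: harc tfdb xjw objog rbyk
Hunk 5: at line 2 remove [xjw,objog] add [vhepo,ndr,baszr] -> 6 lines: harc tfdb vhepo ndr baszr rbyk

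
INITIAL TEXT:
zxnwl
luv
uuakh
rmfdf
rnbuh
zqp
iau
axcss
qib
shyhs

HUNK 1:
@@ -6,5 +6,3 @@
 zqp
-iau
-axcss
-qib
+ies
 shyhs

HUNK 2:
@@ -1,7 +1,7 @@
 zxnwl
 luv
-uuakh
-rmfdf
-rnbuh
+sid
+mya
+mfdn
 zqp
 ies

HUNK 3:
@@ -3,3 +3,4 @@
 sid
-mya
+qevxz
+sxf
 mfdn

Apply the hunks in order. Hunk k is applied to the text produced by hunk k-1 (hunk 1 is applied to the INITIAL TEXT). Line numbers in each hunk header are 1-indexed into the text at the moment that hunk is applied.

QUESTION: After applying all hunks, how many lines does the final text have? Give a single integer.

Hunk 1: at line 6 remove [iau,axcss,qib] add [ies] -> 8 lines: zxnwl luv uuakh rmfdf rnbuh zqp ies shyhs
Hunk 2: at line 1 remove [uuakh,rmfdf,rnbuh] add [sid,mya,mfdn] -> 8 lines: zxnwl luv sid mya mfdn zqp ies shyhs
Hunk 3: at line 3 remove [mya] add [qevxz,sxf] -> 9 lines: zxnwl luv sid qevxz sxf mfdn zqp ies shyhs
Final line count: 9

Answer: 9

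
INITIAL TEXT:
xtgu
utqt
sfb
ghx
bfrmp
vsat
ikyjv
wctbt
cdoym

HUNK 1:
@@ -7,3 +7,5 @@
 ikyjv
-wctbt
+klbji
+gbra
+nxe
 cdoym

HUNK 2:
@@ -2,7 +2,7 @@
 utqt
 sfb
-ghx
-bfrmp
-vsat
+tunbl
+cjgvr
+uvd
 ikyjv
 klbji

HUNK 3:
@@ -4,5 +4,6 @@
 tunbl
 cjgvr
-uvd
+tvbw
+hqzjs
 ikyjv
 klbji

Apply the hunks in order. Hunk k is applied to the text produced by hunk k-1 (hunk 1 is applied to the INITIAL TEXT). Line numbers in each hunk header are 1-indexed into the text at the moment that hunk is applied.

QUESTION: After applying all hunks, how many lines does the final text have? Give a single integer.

Answer: 12

Derivation:
Hunk 1: at line 7 remove [wctbt] add [klbji,gbra,nxe] -> 11 lines: xtgu utqt sfb ghx bfrmp vsat ikyjv klbji gbra nxe cdoym
Hunk 2: at line 2 remove [ghx,bfrmp,vsat] add [tunbl,cjgvr,uvd] -> 11 lines: xtgu utqt sfb tunbl cjgvr uvd ikyjv klbji gbra nxe cdoym
Hunk 3: at line 4 remove [uvd] add [tvbw,hqzjs] -> 12 lines: xtgu utqt sfb tunbl cjgvr tvbw hqzjs ikyjv klbji gbra nxe cdoym
Final line count: 12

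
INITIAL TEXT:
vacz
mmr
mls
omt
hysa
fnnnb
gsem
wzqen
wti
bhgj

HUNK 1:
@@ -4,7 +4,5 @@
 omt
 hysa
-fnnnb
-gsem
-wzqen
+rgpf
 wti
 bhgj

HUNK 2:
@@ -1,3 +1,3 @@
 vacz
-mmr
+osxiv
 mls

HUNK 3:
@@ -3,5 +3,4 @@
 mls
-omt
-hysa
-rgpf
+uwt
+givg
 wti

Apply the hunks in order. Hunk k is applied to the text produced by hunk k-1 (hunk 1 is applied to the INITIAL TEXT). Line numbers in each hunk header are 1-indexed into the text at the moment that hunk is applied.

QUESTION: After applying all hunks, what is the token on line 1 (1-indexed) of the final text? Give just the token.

Answer: vacz

Derivation:
Hunk 1: at line 4 remove [fnnnb,gsem,wzqen] add [rgpf] -> 8 lines: vacz mmr mls omt hysa rgpf wti bhgj
Hunk 2: at line 1 remove [mmr] add [osxiv] -> 8 lines: vacz osxiv mls omt hysa rgpf wti bhgj
Hunk 3: at line 3 remove [omt,hysa,rgpf] add [uwt,givg] -> 7 lines: vacz osxiv mls uwt givg wti bhgj
Final line 1: vacz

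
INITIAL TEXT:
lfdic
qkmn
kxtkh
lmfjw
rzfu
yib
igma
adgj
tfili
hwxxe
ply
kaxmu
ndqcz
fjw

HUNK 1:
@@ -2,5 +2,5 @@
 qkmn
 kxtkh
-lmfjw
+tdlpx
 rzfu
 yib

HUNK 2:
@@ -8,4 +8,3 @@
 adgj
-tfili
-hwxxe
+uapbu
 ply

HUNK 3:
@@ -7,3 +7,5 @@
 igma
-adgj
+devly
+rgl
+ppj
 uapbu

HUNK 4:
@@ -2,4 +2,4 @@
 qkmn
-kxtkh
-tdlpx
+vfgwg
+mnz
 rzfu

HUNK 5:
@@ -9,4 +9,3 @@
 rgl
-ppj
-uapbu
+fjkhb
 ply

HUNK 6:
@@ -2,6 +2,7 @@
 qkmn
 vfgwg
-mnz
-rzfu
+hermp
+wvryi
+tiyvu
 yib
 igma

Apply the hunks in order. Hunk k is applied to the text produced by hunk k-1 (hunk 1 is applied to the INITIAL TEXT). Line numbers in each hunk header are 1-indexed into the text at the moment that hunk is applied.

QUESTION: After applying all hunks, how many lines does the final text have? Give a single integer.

Hunk 1: at line 2 remove [lmfjw] add [tdlpx] -> 14 lines: lfdic qkmn kxtkh tdlpx rzfu yib igma adgj tfili hwxxe ply kaxmu ndqcz fjw
Hunk 2: at line 8 remove [tfili,hwxxe] add [uapbu] -> 13 lines: lfdic qkmn kxtkh tdlpx rzfu yib igma adgj uapbu ply kaxmu ndqcz fjw
Hunk 3: at line 7 remove [adgj] add [devly,rgl,ppj] -> 15 lines: lfdic qkmn kxtkh tdlpx rzfu yib igma devly rgl ppj uapbu ply kaxmu ndqcz fjw
Hunk 4: at line 2 remove [kxtkh,tdlpx] add [vfgwg,mnz] -> 15 lines: lfdic qkmn vfgwg mnz rzfu yib igma devly rgl ppj uapbu ply kaxmu ndqcz fjw
Hunk 5: at line 9 remove [ppj,uapbu] add [fjkhb] -> 14 lines: lfdic qkmn vfgwg mnz rzfu yib igma devly rgl fjkhb ply kaxmu ndqcz fjw
Hunk 6: at line 2 remove [mnz,rzfu] add [hermp,wvryi,tiyvu] -> 15 lines: lfdic qkmn vfgwg hermp wvryi tiyvu yib igma devly rgl fjkhb ply kaxmu ndqcz fjw
Final line count: 15

Answer: 15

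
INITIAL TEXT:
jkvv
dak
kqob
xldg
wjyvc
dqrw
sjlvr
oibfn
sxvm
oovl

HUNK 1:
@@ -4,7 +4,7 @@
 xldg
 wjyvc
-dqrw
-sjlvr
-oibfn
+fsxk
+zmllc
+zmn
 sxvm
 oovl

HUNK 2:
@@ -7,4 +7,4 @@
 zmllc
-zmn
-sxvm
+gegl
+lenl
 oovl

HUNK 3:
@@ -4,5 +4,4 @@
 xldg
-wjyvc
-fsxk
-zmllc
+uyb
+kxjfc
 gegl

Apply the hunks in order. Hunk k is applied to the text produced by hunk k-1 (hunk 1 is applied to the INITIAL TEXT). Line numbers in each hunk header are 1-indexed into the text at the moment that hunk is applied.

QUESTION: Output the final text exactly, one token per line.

Hunk 1: at line 4 remove [dqrw,sjlvr,oibfn] add [fsxk,zmllc,zmn] -> 10 lines: jkvv dak kqob xldg wjyvc fsxk zmllc zmn sxvm oovl
Hunk 2: at line 7 remove [zmn,sxvm] add [gegl,lenl] -> 10 lines: jkvv dak kqob xldg wjyvc fsxk zmllc gegl lenl oovl
Hunk 3: at line 4 remove [wjyvc,fsxk,zmllc] add [uyb,kxjfc] -> 9 lines: jkvv dak kqob xldg uyb kxjfc gegl lenl oovl

Answer: jkvv
dak
kqob
xldg
uyb
kxjfc
gegl
lenl
oovl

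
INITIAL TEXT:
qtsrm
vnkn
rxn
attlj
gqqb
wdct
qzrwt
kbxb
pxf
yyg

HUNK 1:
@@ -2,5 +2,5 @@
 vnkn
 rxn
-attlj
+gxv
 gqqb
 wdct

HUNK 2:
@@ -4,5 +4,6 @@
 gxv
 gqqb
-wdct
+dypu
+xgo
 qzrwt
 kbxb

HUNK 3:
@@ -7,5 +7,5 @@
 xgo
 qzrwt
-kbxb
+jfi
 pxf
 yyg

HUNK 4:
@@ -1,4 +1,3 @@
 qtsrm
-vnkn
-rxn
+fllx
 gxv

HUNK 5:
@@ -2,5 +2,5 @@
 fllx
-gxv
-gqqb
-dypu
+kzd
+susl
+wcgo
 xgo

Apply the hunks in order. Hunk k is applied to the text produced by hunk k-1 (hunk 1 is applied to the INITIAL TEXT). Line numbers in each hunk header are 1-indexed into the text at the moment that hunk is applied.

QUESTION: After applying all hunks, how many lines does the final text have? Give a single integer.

Hunk 1: at line 2 remove [attlj] add [gxv] -> 10 lines: qtsrm vnkn rxn gxv gqqb wdct qzrwt kbxb pxf yyg
Hunk 2: at line 4 remove [wdct] add [dypu,xgo] -> 11 lines: qtsrm vnkn rxn gxv gqqb dypu xgo qzrwt kbxb pxf yyg
Hunk 3: at line 7 remove [kbxb] add [jfi] -> 11 lines: qtsrm vnkn rxn gxv gqqb dypu xgo qzrwt jfi pxf yyg
Hunk 4: at line 1 remove [vnkn,rxn] add [fllx] -> 10 lines: qtsrm fllx gxv gqqb dypu xgo qzrwt jfi pxf yyg
Hunk 5: at line 2 remove [gxv,gqqb,dypu] add [kzd,susl,wcgo] -> 10 lines: qtsrm fllx kzd susl wcgo xgo qzrwt jfi pxf yyg
Final line count: 10

Answer: 10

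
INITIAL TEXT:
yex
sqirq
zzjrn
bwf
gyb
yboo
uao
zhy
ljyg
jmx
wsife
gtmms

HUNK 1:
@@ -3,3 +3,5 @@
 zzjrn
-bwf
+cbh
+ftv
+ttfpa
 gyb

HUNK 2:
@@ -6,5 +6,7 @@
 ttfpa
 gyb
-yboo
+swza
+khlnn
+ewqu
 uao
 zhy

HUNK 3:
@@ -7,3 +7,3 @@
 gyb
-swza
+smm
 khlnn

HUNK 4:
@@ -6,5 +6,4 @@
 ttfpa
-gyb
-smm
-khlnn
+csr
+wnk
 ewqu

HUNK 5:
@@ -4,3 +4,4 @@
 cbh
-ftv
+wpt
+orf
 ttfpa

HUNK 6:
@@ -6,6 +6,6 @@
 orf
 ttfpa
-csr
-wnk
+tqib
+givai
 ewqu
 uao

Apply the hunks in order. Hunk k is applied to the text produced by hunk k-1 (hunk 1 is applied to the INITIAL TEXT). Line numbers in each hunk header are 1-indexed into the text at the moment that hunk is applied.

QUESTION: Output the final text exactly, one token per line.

Answer: yex
sqirq
zzjrn
cbh
wpt
orf
ttfpa
tqib
givai
ewqu
uao
zhy
ljyg
jmx
wsife
gtmms

Derivation:
Hunk 1: at line 3 remove [bwf] add [cbh,ftv,ttfpa] -> 14 lines: yex sqirq zzjrn cbh ftv ttfpa gyb yboo uao zhy ljyg jmx wsife gtmms
Hunk 2: at line 6 remove [yboo] add [swza,khlnn,ewqu] -> 16 lines: yex sqirq zzjrn cbh ftv ttfpa gyb swza khlnn ewqu uao zhy ljyg jmx wsife gtmms
Hunk 3: at line 7 remove [swza] add [smm] -> 16 lines: yex sqirq zzjrn cbh ftv ttfpa gyb smm khlnn ewqu uao zhy ljyg jmx wsife gtmms
Hunk 4: at line 6 remove [gyb,smm,khlnn] add [csr,wnk] -> 15 lines: yex sqirq zzjrn cbh ftv ttfpa csr wnk ewqu uao zhy ljyg jmx wsife gtmms
Hunk 5: at line 4 remove [ftv] add [wpt,orf] -> 16 lines: yex sqirq zzjrn cbh wpt orf ttfpa csr wnk ewqu uao zhy ljyg jmx wsife gtmms
Hunk 6: at line 6 remove [csr,wnk] add [tqib,givai] -> 16 lines: yex sqirq zzjrn cbh wpt orf ttfpa tqib givai ewqu uao zhy ljyg jmx wsife gtmms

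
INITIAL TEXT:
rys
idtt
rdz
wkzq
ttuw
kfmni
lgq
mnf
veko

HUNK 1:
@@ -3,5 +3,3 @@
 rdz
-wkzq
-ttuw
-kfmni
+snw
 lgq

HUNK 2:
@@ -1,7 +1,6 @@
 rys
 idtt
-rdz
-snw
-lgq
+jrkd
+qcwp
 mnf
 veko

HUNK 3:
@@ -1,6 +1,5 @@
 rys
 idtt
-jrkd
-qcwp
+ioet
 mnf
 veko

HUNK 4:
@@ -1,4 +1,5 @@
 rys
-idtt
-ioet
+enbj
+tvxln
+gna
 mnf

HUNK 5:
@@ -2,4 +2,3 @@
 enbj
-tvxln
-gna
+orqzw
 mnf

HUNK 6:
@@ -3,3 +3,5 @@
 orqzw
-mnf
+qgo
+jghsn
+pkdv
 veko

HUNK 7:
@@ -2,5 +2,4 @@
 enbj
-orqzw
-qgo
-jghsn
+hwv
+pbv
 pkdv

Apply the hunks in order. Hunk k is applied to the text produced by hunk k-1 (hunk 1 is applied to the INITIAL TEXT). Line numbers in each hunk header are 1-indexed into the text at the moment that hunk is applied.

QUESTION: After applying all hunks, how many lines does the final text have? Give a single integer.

Answer: 6

Derivation:
Hunk 1: at line 3 remove [wkzq,ttuw,kfmni] add [snw] -> 7 lines: rys idtt rdz snw lgq mnf veko
Hunk 2: at line 1 remove [rdz,snw,lgq] add [jrkd,qcwp] -> 6 lines: rys idtt jrkd qcwp mnf veko
Hunk 3: at line 1 remove [jrkd,qcwp] add [ioet] -> 5 lines: rys idtt ioet mnf veko
Hunk 4: at line 1 remove [idtt,ioet] add [enbj,tvxln,gna] -> 6 lines: rys enbj tvxln gna mnf veko
Hunk 5: at line 2 remove [tvxln,gna] add [orqzw] -> 5 lines: rys enbj orqzw mnf veko
Hunk 6: at line 3 remove [mnf] add [qgo,jghsn,pkdv] -> 7 lines: rys enbj orqzw qgo jghsn pkdv veko
Hunk 7: at line 2 remove [orqzw,qgo,jghsn] add [hwv,pbv] -> 6 lines: rys enbj hwv pbv pkdv veko
Final line count: 6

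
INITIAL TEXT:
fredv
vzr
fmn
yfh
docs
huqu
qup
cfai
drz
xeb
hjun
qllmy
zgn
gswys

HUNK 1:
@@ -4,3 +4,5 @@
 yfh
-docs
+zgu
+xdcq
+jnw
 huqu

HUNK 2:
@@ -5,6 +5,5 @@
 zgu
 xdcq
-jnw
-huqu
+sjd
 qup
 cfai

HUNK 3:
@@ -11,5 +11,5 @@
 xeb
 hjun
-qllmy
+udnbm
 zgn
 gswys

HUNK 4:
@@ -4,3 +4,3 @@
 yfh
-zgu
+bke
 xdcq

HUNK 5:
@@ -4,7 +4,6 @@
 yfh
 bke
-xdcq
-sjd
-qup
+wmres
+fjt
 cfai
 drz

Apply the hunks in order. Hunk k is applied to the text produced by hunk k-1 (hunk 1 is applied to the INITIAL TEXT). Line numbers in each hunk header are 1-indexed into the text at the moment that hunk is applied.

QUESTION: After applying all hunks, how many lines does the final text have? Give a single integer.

Answer: 14

Derivation:
Hunk 1: at line 4 remove [docs] add [zgu,xdcq,jnw] -> 16 lines: fredv vzr fmn yfh zgu xdcq jnw huqu qup cfai drz xeb hjun qllmy zgn gswys
Hunk 2: at line 5 remove [jnw,huqu] add [sjd] -> 15 lines: fredv vzr fmn yfh zgu xdcq sjd qup cfai drz xeb hjun qllmy zgn gswys
Hunk 3: at line 11 remove [qllmy] add [udnbm] -> 15 lines: fredv vzr fmn yfh zgu xdcq sjd qup cfai drz xeb hjun udnbm zgn gswys
Hunk 4: at line 4 remove [zgu] add [bke] -> 15 lines: fredv vzr fmn yfh bke xdcq sjd qup cfai drz xeb hjun udnbm zgn gswys
Hunk 5: at line 4 remove [xdcq,sjd,qup] add [wmres,fjt] -> 14 lines: fredv vzr fmn yfh bke wmres fjt cfai drz xeb hjun udnbm zgn gswys
Final line count: 14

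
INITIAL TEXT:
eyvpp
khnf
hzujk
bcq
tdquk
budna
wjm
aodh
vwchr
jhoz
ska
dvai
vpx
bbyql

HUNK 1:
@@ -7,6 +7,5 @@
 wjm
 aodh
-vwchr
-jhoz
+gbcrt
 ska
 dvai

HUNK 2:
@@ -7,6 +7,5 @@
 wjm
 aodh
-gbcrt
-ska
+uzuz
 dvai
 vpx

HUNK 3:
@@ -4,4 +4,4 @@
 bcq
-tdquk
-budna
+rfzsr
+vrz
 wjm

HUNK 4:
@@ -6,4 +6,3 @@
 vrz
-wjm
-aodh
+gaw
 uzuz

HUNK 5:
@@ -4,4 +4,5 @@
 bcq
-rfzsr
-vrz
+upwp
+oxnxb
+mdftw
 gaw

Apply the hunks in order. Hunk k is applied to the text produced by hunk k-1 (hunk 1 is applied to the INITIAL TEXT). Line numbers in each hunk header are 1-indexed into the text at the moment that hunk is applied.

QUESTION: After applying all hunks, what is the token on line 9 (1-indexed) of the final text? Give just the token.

Answer: uzuz

Derivation:
Hunk 1: at line 7 remove [vwchr,jhoz] add [gbcrt] -> 13 lines: eyvpp khnf hzujk bcq tdquk budna wjm aodh gbcrt ska dvai vpx bbyql
Hunk 2: at line 7 remove [gbcrt,ska] add [uzuz] -> 12 lines: eyvpp khnf hzujk bcq tdquk budna wjm aodh uzuz dvai vpx bbyql
Hunk 3: at line 4 remove [tdquk,budna] add [rfzsr,vrz] -> 12 lines: eyvpp khnf hzujk bcq rfzsr vrz wjm aodh uzuz dvai vpx bbyql
Hunk 4: at line 6 remove [wjm,aodh] add [gaw] -> 11 lines: eyvpp khnf hzujk bcq rfzsr vrz gaw uzuz dvai vpx bbyql
Hunk 5: at line 4 remove [rfzsr,vrz] add [upwp,oxnxb,mdftw] -> 12 lines: eyvpp khnf hzujk bcq upwp oxnxb mdftw gaw uzuz dvai vpx bbyql
Final line 9: uzuz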